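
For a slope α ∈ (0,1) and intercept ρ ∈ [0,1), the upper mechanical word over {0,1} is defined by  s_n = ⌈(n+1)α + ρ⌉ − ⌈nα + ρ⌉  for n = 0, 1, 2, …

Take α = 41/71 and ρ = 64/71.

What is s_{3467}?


(n+1)α + ρ = (3468·41 + 64) / 71 = 142252/71
nα + ρ     = (3467·41 + 64) / 71 = 142211/71
⌈142252/71⌉ = 2004,  ⌈142211/71⌉ = 2003
s_{3467} = 2004 − 2003 = 1

1


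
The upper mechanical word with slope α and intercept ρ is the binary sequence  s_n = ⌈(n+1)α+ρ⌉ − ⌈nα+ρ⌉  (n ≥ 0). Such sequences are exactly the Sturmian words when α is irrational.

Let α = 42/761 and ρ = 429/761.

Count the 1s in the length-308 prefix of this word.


17

#1s = Σ_{n=0}^{307} s_n = Σ_{n=0}^{307} (⌈(n+1)α+ρ⌉ − ⌈nα+ρ⌉)
the sum telescopes: every ⌈nα+ρ⌉ with 0 < n < 308 appears once with + and once with −, leaving ⌈308α+ρ⌉ − ⌈0·α+ρ⌉
308α + ρ = (308·42 + 429) / 761 = 13365/761
ρ = 429/761
⌈13365/761⌉ = 18,  ⌈429/761⌉ = 1
#1s = 18 − 1 = 17


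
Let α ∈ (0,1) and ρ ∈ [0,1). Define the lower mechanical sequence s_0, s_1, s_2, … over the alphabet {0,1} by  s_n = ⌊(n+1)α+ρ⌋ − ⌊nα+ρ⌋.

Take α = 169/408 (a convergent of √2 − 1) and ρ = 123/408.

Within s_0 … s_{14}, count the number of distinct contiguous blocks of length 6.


7

t_n = ⌊(n·169+123)/408⌋ for n = 0 … 15:
  n=0…9: ⌊123/408⌋=0 ⌊292/408⌋=0 ⌊461/408⌋=1 ⌊630/408⌋=1 ⌊799/408⌋=1 ⌊968/408⌋=2 ⌊1137/408⌋=2 ⌊1306/408⌋=3 ⌊1475/408⌋=3 ⌊1644/408⌋=4
  n=10…15: ⌊1813/408⌋=4 ⌊1982/408⌋=4 ⌊2151/408⌋=5 ⌊2320/408⌋=5 ⌊2489/408⌋=6 ⌊2658/408⌋=6
s_n = t_(n+1) − t_n for n = 0 … 14 gives
prefix = 010010101001010
slide a length-6 window over [0..5] … [9..14] (10 windows); first occurrence of each distinct factor:
  [  0..  5] 010010
  [  1..  6] 100101
  [  2..  7] 001010
  [  3..  8] 010101
  [  4..  9] 101010
  [  5.. 10] 010100
  [  6.. 11] 101001
  (the other 3 windows repeat one of these)
distinct factors: {001010, 010010, 010100, 010101, 100101, 101001, 101010}
count = 7  (Sturmian bound for length 6 is 7)


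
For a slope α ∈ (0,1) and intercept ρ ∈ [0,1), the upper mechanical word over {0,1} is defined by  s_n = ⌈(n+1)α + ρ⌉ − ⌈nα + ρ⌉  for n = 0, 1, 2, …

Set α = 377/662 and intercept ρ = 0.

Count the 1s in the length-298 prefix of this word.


170

#1s = Σ_{n=0}^{297} s_n = Σ_{n=0}^{297} (⌈(n+1)α+ρ⌉ − ⌈nα+ρ⌉)
the sum telescopes: every ⌈nα+ρ⌉ with 0 < n < 298 appears once with + and once with −, leaving ⌈298α+ρ⌉ − ⌈0·α+ρ⌉
298α + ρ = (298·377) / 662 = 112346/662
ρ = 0/662
⌈112346/662⌉ = 170,  ⌈0/662⌉ = 0
#1s = 170 − 0 = 170


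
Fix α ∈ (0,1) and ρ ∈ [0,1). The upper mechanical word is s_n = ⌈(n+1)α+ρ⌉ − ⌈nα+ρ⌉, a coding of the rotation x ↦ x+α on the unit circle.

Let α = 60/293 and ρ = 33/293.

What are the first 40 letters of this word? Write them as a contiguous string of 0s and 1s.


0000100001000010001000010000100001000010

n=0: ⌈(1·60+33)/293⌉ − ⌈(0·60+33)/293⌉ = ⌈93/293⌉ − ⌈33/293⌉ = 1 − 1 = 0
n=1: ⌈(2·60+33)/293⌉ − ⌈(1·60+33)/293⌉ = ⌈153/293⌉ − ⌈93/293⌉ = 1 − 1 = 0
n=2: ⌈(3·60+33)/293⌉ − ⌈(2·60+33)/293⌉ = ⌈213/293⌉ − ⌈153/293⌉ = 1 − 1 = 0
n=3: ⌈(4·60+33)/293⌉ − ⌈(3·60+33)/293⌉ = ⌈273/293⌉ − ⌈213/293⌉ = 1 − 1 = 0
n=4: ⌈(5·60+33)/293⌉ − ⌈(4·60+33)/293⌉ = ⌈333/293⌉ − ⌈273/293⌉ = 2 − 1 = 1
n=5: ⌈(6·60+33)/293⌉ − ⌈(5·60+33)/293⌉ = ⌈393/293⌉ − ⌈333/293⌉ = 2 − 2 = 0
n=6: ⌈(7·60+33)/293⌉ − ⌈(6·60+33)/293⌉ = ⌈453/293⌉ − ⌈393/293⌉ = 2 − 2 = 0
n=7: ⌈(8·60+33)/293⌉ − ⌈(7·60+33)/293⌉ = ⌈513/293⌉ − ⌈453/293⌉ = 2 − 2 = 0
n=8: ⌈(9·60+33)/293⌉ − ⌈(8·60+33)/293⌉ = ⌈573/293⌉ − ⌈513/293⌉ = 2 − 2 = 0
n=9: ⌈(10·60+33)/293⌉ − ⌈(9·60+33)/293⌉ = ⌈633/293⌉ − ⌈573/293⌉ = 3 − 2 = 1
n=10: ⌈(11·60+33)/293⌉ − ⌈(10·60+33)/293⌉ = ⌈693/293⌉ − ⌈633/293⌉ = 3 − 3 = 0
n=11: ⌈(12·60+33)/293⌉ − ⌈(11·60+33)/293⌉ = ⌈753/293⌉ − ⌈693/293⌉ = 3 − 3 = 0
n=12: ⌈(13·60+33)/293⌉ − ⌈(12·60+33)/293⌉ = ⌈813/293⌉ − ⌈753/293⌉ = 3 − 3 = 0
n=13: ⌈(14·60+33)/293⌉ − ⌈(13·60+33)/293⌉ = ⌈873/293⌉ − ⌈813/293⌉ = 3 − 3 = 0
n=14: ⌈(15·60+33)/293⌉ − ⌈(14·60+33)/293⌉ = ⌈933/293⌉ − ⌈873/293⌉ = 4 − 3 = 1
n=15: ⌈(16·60+33)/293⌉ − ⌈(15·60+33)/293⌉ = ⌈993/293⌉ − ⌈933/293⌉ = 4 − 4 = 0
n=16: ⌈(17·60+33)/293⌉ − ⌈(16·60+33)/293⌉ = ⌈1053/293⌉ − ⌈993/293⌉ = 4 − 4 = 0
n=17: ⌈(18·60+33)/293⌉ − ⌈(17·60+33)/293⌉ = ⌈1113/293⌉ − ⌈1053/293⌉ = 4 − 4 = 0
n=18: ⌈(19·60+33)/293⌉ − ⌈(18·60+33)/293⌉ = ⌈1173/293⌉ − ⌈1113/293⌉ = 5 − 4 = 1
n=19: ⌈(20·60+33)/293⌉ − ⌈(19·60+33)/293⌉ = ⌈1233/293⌉ − ⌈1173/293⌉ = 5 − 5 = 0
n=20: ⌈(21·60+33)/293⌉ − ⌈(20·60+33)/293⌉ = ⌈1293/293⌉ − ⌈1233/293⌉ = 5 − 5 = 0
n=21: ⌈(22·60+33)/293⌉ − ⌈(21·60+33)/293⌉ = ⌈1353/293⌉ − ⌈1293/293⌉ = 5 − 5 = 0
n=22: ⌈(23·60+33)/293⌉ − ⌈(22·60+33)/293⌉ = ⌈1413/293⌉ − ⌈1353/293⌉ = 5 − 5 = 0
n=23: ⌈(24·60+33)/293⌉ − ⌈(23·60+33)/293⌉ = ⌈1473/293⌉ − ⌈1413/293⌉ = 6 − 5 = 1
n=24: ⌈(25·60+33)/293⌉ − ⌈(24·60+33)/293⌉ = ⌈1533/293⌉ − ⌈1473/293⌉ = 6 − 6 = 0
n=25: ⌈(26·60+33)/293⌉ − ⌈(25·60+33)/293⌉ = ⌈1593/293⌉ − ⌈1533/293⌉ = 6 − 6 = 0
n=26: ⌈(27·60+33)/293⌉ − ⌈(26·60+33)/293⌉ = ⌈1653/293⌉ − ⌈1593/293⌉ = 6 − 6 = 0
n=27: ⌈(28·60+33)/293⌉ − ⌈(27·60+33)/293⌉ = ⌈1713/293⌉ − ⌈1653/293⌉ = 6 − 6 = 0
n=28: ⌈(29·60+33)/293⌉ − ⌈(28·60+33)/293⌉ = ⌈1773/293⌉ − ⌈1713/293⌉ = 7 − 6 = 1
n=29: ⌈(30·60+33)/293⌉ − ⌈(29·60+33)/293⌉ = ⌈1833/293⌉ − ⌈1773/293⌉ = 7 − 7 = 0
n=30: ⌈(31·60+33)/293⌉ − ⌈(30·60+33)/293⌉ = ⌈1893/293⌉ − ⌈1833/293⌉ = 7 − 7 = 0
n=31: ⌈(32·60+33)/293⌉ − ⌈(31·60+33)/293⌉ = ⌈1953/293⌉ − ⌈1893/293⌉ = 7 − 7 = 0
n=32: ⌈(33·60+33)/293⌉ − ⌈(32·60+33)/293⌉ = ⌈2013/293⌉ − ⌈1953/293⌉ = 7 − 7 = 0
n=33: ⌈(34·60+33)/293⌉ − ⌈(33·60+33)/293⌉ = ⌈2073/293⌉ − ⌈2013/293⌉ = 8 − 7 = 1
n=34: ⌈(35·60+33)/293⌉ − ⌈(34·60+33)/293⌉ = ⌈2133/293⌉ − ⌈2073/293⌉ = 8 − 8 = 0
n=35: ⌈(36·60+33)/293⌉ − ⌈(35·60+33)/293⌉ = ⌈2193/293⌉ − ⌈2133/293⌉ = 8 − 8 = 0
n=36: ⌈(37·60+33)/293⌉ − ⌈(36·60+33)/293⌉ = ⌈2253/293⌉ − ⌈2193/293⌉ = 8 − 8 = 0
n=37: ⌈(38·60+33)/293⌉ − ⌈(37·60+33)/293⌉ = ⌈2313/293⌉ − ⌈2253/293⌉ = 8 − 8 = 0
n=38: ⌈(39·60+33)/293⌉ − ⌈(38·60+33)/293⌉ = ⌈2373/293⌉ − ⌈2313/293⌉ = 9 − 8 = 1
n=39: ⌈(40·60+33)/293⌉ − ⌈(39·60+33)/293⌉ = ⌈2433/293⌉ − ⌈2373/293⌉ = 9 − 9 = 0


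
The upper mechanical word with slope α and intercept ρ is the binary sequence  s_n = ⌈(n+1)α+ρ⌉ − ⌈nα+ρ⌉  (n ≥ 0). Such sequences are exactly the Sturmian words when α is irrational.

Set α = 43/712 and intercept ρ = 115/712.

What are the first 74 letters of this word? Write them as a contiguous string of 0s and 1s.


00000000000001000000000000000010000000000000000100000000000000010000000000

n=0: ⌈(1·43+115)/712⌉ − ⌈(0·43+115)/712⌉ = ⌈158/712⌉ − ⌈115/712⌉ = 1 − 1 = 0
n=1: ⌈(2·43+115)/712⌉ − ⌈(1·43+115)/712⌉ = ⌈201/712⌉ − ⌈158/712⌉ = 1 − 1 = 0
n=2: ⌈(3·43+115)/712⌉ − ⌈(2·43+115)/712⌉ = ⌈244/712⌉ − ⌈201/712⌉ = 1 − 1 = 0
n=3: ⌈(4·43+115)/712⌉ − ⌈(3·43+115)/712⌉ = ⌈287/712⌉ − ⌈244/712⌉ = 1 − 1 = 0
n=4: ⌈(5·43+115)/712⌉ − ⌈(4·43+115)/712⌉ = ⌈330/712⌉ − ⌈287/712⌉ = 1 − 1 = 0
n=5: ⌈(6·43+115)/712⌉ − ⌈(5·43+115)/712⌉ = ⌈373/712⌉ − ⌈330/712⌉ = 1 − 1 = 0
n=6: ⌈(7·43+115)/712⌉ − ⌈(6·43+115)/712⌉ = ⌈416/712⌉ − ⌈373/712⌉ = 1 − 1 = 0
n=7: ⌈(8·43+115)/712⌉ − ⌈(7·43+115)/712⌉ = ⌈459/712⌉ − ⌈416/712⌉ = 1 − 1 = 0
n=8: ⌈(9·43+115)/712⌉ − ⌈(8·43+115)/712⌉ = ⌈502/712⌉ − ⌈459/712⌉ = 1 − 1 = 0
n=9: ⌈(10·43+115)/712⌉ − ⌈(9·43+115)/712⌉ = ⌈545/712⌉ − ⌈502/712⌉ = 1 − 1 = 0
n=10: ⌈(11·43+115)/712⌉ − ⌈(10·43+115)/712⌉ = ⌈588/712⌉ − ⌈545/712⌉ = 1 − 1 = 0
n=11: ⌈(12·43+115)/712⌉ − ⌈(11·43+115)/712⌉ = ⌈631/712⌉ − ⌈588/712⌉ = 1 − 1 = 0
n=12: ⌈(13·43+115)/712⌉ − ⌈(12·43+115)/712⌉ = ⌈674/712⌉ − ⌈631/712⌉ = 1 − 1 = 0
n=13: ⌈(14·43+115)/712⌉ − ⌈(13·43+115)/712⌉ = ⌈717/712⌉ − ⌈674/712⌉ = 2 − 1 = 1
n=14: ⌈(15·43+115)/712⌉ − ⌈(14·43+115)/712⌉ = ⌈760/712⌉ − ⌈717/712⌉ = 2 − 2 = 0
n=15: ⌈(16·43+115)/712⌉ − ⌈(15·43+115)/712⌉ = ⌈803/712⌉ − ⌈760/712⌉ = 2 − 2 = 0
n=16: ⌈(17·43+115)/712⌉ − ⌈(16·43+115)/712⌉ = ⌈846/712⌉ − ⌈803/712⌉ = 2 − 2 = 0
n=17: ⌈(18·43+115)/712⌉ − ⌈(17·43+115)/712⌉ = ⌈889/712⌉ − ⌈846/712⌉ = 2 − 2 = 0
n=18: ⌈(19·43+115)/712⌉ − ⌈(18·43+115)/712⌉ = ⌈932/712⌉ − ⌈889/712⌉ = 2 − 2 = 0
n=19: ⌈(20·43+115)/712⌉ − ⌈(19·43+115)/712⌉ = ⌈975/712⌉ − ⌈932/712⌉ = 2 − 2 = 0
n=20: ⌈(21·43+115)/712⌉ − ⌈(20·43+115)/712⌉ = ⌈1018/712⌉ − ⌈975/712⌉ = 2 − 2 = 0
n=21: ⌈(22·43+115)/712⌉ − ⌈(21·43+115)/712⌉ = ⌈1061/712⌉ − ⌈1018/712⌉ = 2 − 2 = 0
n=22: ⌈(23·43+115)/712⌉ − ⌈(22·43+115)/712⌉ = ⌈1104/712⌉ − ⌈1061/712⌉ = 2 − 2 = 0
n=23: ⌈(24·43+115)/712⌉ − ⌈(23·43+115)/712⌉ = ⌈1147/712⌉ − ⌈1104/712⌉ = 2 − 2 = 0
n=24: ⌈(25·43+115)/712⌉ − ⌈(24·43+115)/712⌉ = ⌈1190/712⌉ − ⌈1147/712⌉ = 2 − 2 = 0
n=25: ⌈(26·43+115)/712⌉ − ⌈(25·43+115)/712⌉ = ⌈1233/712⌉ − ⌈1190/712⌉ = 2 − 2 = 0
n=26: ⌈(27·43+115)/712⌉ − ⌈(26·43+115)/712⌉ = ⌈1276/712⌉ − ⌈1233/712⌉ = 2 − 2 = 0
n=27: ⌈(28·43+115)/712⌉ − ⌈(27·43+115)/712⌉ = ⌈1319/712⌉ − ⌈1276/712⌉ = 2 − 2 = 0
n=28: ⌈(29·43+115)/712⌉ − ⌈(28·43+115)/712⌉ = ⌈1362/712⌉ − ⌈1319/712⌉ = 2 − 2 = 0
n=29: ⌈(30·43+115)/712⌉ − ⌈(29·43+115)/712⌉ = ⌈1405/712⌉ − ⌈1362/712⌉ = 2 − 2 = 0
n=30: ⌈(31·43+115)/712⌉ − ⌈(30·43+115)/712⌉ = ⌈1448/712⌉ − ⌈1405/712⌉ = 3 − 2 = 1
n=31: ⌈(32·43+115)/712⌉ − ⌈(31·43+115)/712⌉ = ⌈1491/712⌉ − ⌈1448/712⌉ = 3 − 3 = 0
n=32: ⌈(33·43+115)/712⌉ − ⌈(32·43+115)/712⌉ = ⌈1534/712⌉ − ⌈1491/712⌉ = 3 − 3 = 0
n=33: ⌈(34·43+115)/712⌉ − ⌈(33·43+115)/712⌉ = ⌈1577/712⌉ − ⌈1534/712⌉ = 3 − 3 = 0
n=34: ⌈(35·43+115)/712⌉ − ⌈(34·43+115)/712⌉ = ⌈1620/712⌉ − ⌈1577/712⌉ = 3 − 3 = 0
n=35: ⌈(36·43+115)/712⌉ − ⌈(35·43+115)/712⌉ = ⌈1663/712⌉ − ⌈1620/712⌉ = 3 − 3 = 0
n=36: ⌈(37·43+115)/712⌉ − ⌈(36·43+115)/712⌉ = ⌈1706/712⌉ − ⌈1663/712⌉ = 3 − 3 = 0
n=37: ⌈(38·43+115)/712⌉ − ⌈(37·43+115)/712⌉ = ⌈1749/712⌉ − ⌈1706/712⌉ = 3 − 3 = 0
n=38: ⌈(39·43+115)/712⌉ − ⌈(38·43+115)/712⌉ = ⌈1792/712⌉ − ⌈1749/712⌉ = 3 − 3 = 0
n=39: ⌈(40·43+115)/712⌉ − ⌈(39·43+115)/712⌉ = ⌈1835/712⌉ − ⌈1792/712⌉ = 3 − 3 = 0
n=40: ⌈(41·43+115)/712⌉ − ⌈(40·43+115)/712⌉ = ⌈1878/712⌉ − ⌈1835/712⌉ = 3 − 3 = 0
n=41: ⌈(42·43+115)/712⌉ − ⌈(41·43+115)/712⌉ = ⌈1921/712⌉ − ⌈1878/712⌉ = 3 − 3 = 0
n=42: ⌈(43·43+115)/712⌉ − ⌈(42·43+115)/712⌉ = ⌈1964/712⌉ − ⌈1921/712⌉ = 3 − 3 = 0
n=43: ⌈(44·43+115)/712⌉ − ⌈(43·43+115)/712⌉ = ⌈2007/712⌉ − ⌈1964/712⌉ = 3 − 3 = 0
n=44: ⌈(45·43+115)/712⌉ − ⌈(44·43+115)/712⌉ = ⌈2050/712⌉ − ⌈2007/712⌉ = 3 − 3 = 0
n=45: ⌈(46·43+115)/712⌉ − ⌈(45·43+115)/712⌉ = ⌈2093/712⌉ − ⌈2050/712⌉ = 3 − 3 = 0
n=46: ⌈(47·43+115)/712⌉ − ⌈(46·43+115)/712⌉ = ⌈2136/712⌉ − ⌈2093/712⌉ = 3 − 3 = 0
n=47: ⌈(48·43+115)/712⌉ − ⌈(47·43+115)/712⌉ = ⌈2179/712⌉ − ⌈2136/712⌉ = 4 − 3 = 1
n=48: ⌈(49·43+115)/712⌉ − ⌈(48·43+115)/712⌉ = ⌈2222/712⌉ − ⌈2179/712⌉ = 4 − 4 = 0
n=49: ⌈(50·43+115)/712⌉ − ⌈(49·43+115)/712⌉ = ⌈2265/712⌉ − ⌈2222/712⌉ = 4 − 4 = 0
n=50: ⌈(51·43+115)/712⌉ − ⌈(50·43+115)/712⌉ = ⌈2308/712⌉ − ⌈2265/712⌉ = 4 − 4 = 0
n=51: ⌈(52·43+115)/712⌉ − ⌈(51·43+115)/712⌉ = ⌈2351/712⌉ − ⌈2308/712⌉ = 4 − 4 = 0
n=52: ⌈(53·43+115)/712⌉ − ⌈(52·43+115)/712⌉ = ⌈2394/712⌉ − ⌈2351/712⌉ = 4 − 4 = 0
n=53: ⌈(54·43+115)/712⌉ − ⌈(53·43+115)/712⌉ = ⌈2437/712⌉ − ⌈2394/712⌉ = 4 − 4 = 0
n=54: ⌈(55·43+115)/712⌉ − ⌈(54·43+115)/712⌉ = ⌈2480/712⌉ − ⌈2437/712⌉ = 4 − 4 = 0
n=55: ⌈(56·43+115)/712⌉ − ⌈(55·43+115)/712⌉ = ⌈2523/712⌉ − ⌈2480/712⌉ = 4 − 4 = 0
n=56: ⌈(57·43+115)/712⌉ − ⌈(56·43+115)/712⌉ = ⌈2566/712⌉ − ⌈2523/712⌉ = 4 − 4 = 0
n=57: ⌈(58·43+115)/712⌉ − ⌈(57·43+115)/712⌉ = ⌈2609/712⌉ − ⌈2566/712⌉ = 4 − 4 = 0
n=58: ⌈(59·43+115)/712⌉ − ⌈(58·43+115)/712⌉ = ⌈2652/712⌉ − ⌈2609/712⌉ = 4 − 4 = 0
n=59: ⌈(60·43+115)/712⌉ − ⌈(59·43+115)/712⌉ = ⌈2695/712⌉ − ⌈2652/712⌉ = 4 − 4 = 0
n=60: ⌈(61·43+115)/712⌉ − ⌈(60·43+115)/712⌉ = ⌈2738/712⌉ − ⌈2695/712⌉ = 4 − 4 = 0
n=61: ⌈(62·43+115)/712⌉ − ⌈(61·43+115)/712⌉ = ⌈2781/712⌉ − ⌈2738/712⌉ = 4 − 4 = 0
n=62: ⌈(63·43+115)/712⌉ − ⌈(62·43+115)/712⌉ = ⌈2824/712⌉ − ⌈2781/712⌉ = 4 − 4 = 0
n=63: ⌈(64·43+115)/712⌉ − ⌈(63·43+115)/712⌉ = ⌈2867/712⌉ − ⌈2824/712⌉ = 5 − 4 = 1
n=64: ⌈(65·43+115)/712⌉ − ⌈(64·43+115)/712⌉ = ⌈2910/712⌉ − ⌈2867/712⌉ = 5 − 5 = 0
n=65: ⌈(66·43+115)/712⌉ − ⌈(65·43+115)/712⌉ = ⌈2953/712⌉ − ⌈2910/712⌉ = 5 − 5 = 0
n=66: ⌈(67·43+115)/712⌉ − ⌈(66·43+115)/712⌉ = ⌈2996/712⌉ − ⌈2953/712⌉ = 5 − 5 = 0
n=67: ⌈(68·43+115)/712⌉ − ⌈(67·43+115)/712⌉ = ⌈3039/712⌉ − ⌈2996/712⌉ = 5 − 5 = 0
n=68: ⌈(69·43+115)/712⌉ − ⌈(68·43+115)/712⌉ = ⌈3082/712⌉ − ⌈3039/712⌉ = 5 − 5 = 0
n=69: ⌈(70·43+115)/712⌉ − ⌈(69·43+115)/712⌉ = ⌈3125/712⌉ − ⌈3082/712⌉ = 5 − 5 = 0
n=70: ⌈(71·43+115)/712⌉ − ⌈(70·43+115)/712⌉ = ⌈3168/712⌉ − ⌈3125/712⌉ = 5 − 5 = 0
n=71: ⌈(72·43+115)/712⌉ − ⌈(71·43+115)/712⌉ = ⌈3211/712⌉ − ⌈3168/712⌉ = 5 − 5 = 0
n=72: ⌈(73·43+115)/712⌉ − ⌈(72·43+115)/712⌉ = ⌈3254/712⌉ − ⌈3211/712⌉ = 5 − 5 = 0
n=73: ⌈(74·43+115)/712⌉ − ⌈(73·43+115)/712⌉ = ⌈3297/712⌉ − ⌈3254/712⌉ = 5 − 5 = 0


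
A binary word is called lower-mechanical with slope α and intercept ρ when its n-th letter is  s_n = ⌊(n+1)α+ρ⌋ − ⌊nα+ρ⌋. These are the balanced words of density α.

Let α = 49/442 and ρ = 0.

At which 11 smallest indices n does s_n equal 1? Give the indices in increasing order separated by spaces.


9 18 27 36 45 54 63 72 81 90 99

n=0: ⌊49/442⌋−⌊0/442⌋ = 0−0 = 0
n=1: ⌊98/442⌋−⌊49/442⌋ = 0−0 = 0
  …
n=9: ⌊490/442⌋−⌊441/442⌋ = 1−0 = 1  ← one
n=10: ⌊539/442⌋−⌊490/442⌋ = 1−1 = 0
n=11: ⌊588/442⌋−⌊539/442⌋ = 1−1 = 0
  …
n=18: ⌊931/442⌋−⌊882/442⌋ = 2−1 = 1  ← one
n=19: ⌊980/442⌋−⌊931/442⌋ = 2−2 = 0
n=20: ⌊1029/442⌋−⌊980/442⌋ = 2−2 = 0
  …
n=27: ⌊1372/442⌋−⌊1323/442⌋ = 3−2 = 1  ← one
n=28: ⌊1421/442⌋−⌊1372/442⌋ = 3−3 = 0
n=29: ⌊1470/442⌋−⌊1421/442⌋ = 3−3 = 0
  …
n=36: ⌊1813/442⌋−⌊1764/442⌋ = 4−3 = 1  ← one
n=37: ⌊1862/442⌋−⌊1813/442⌋ = 4−4 = 0
n=38: ⌊1911/442⌋−⌊1862/442⌋ = 4−4 = 0
  …
n=45: ⌊2254/442⌋−⌊2205/442⌋ = 5−4 = 1  ← one
n=46: ⌊2303/442⌋−⌊2254/442⌋ = 5−5 = 0
n=47: ⌊2352/442⌋−⌊2303/442⌋ = 5−5 = 0
  …
n=54: ⌊2695/442⌋−⌊2646/442⌋ = 6−5 = 1  ← one
n=55: ⌊2744/442⌋−⌊2695/442⌋ = 6−6 = 0
n=56: ⌊2793/442⌋−⌊2744/442⌋ = 6−6 = 0
  …
n=63: ⌊3136/442⌋−⌊3087/442⌋ = 7−6 = 1  ← one
n=64: ⌊3185/442⌋−⌊3136/442⌋ = 7−7 = 0
n=65: ⌊3234/442⌋−⌊3185/442⌋ = 7−7 = 0
  …
n=72: ⌊3577/442⌋−⌊3528/442⌋ = 8−7 = 1  ← one
n=73: ⌊3626/442⌋−⌊3577/442⌋ = 8−8 = 0
n=74: ⌊3675/442⌋−⌊3626/442⌋ = 8−8 = 0
  …
n=81: ⌊4018/442⌋−⌊3969/442⌋ = 9−8 = 1  ← one
n=82: ⌊4067/442⌋−⌊4018/442⌋ = 9−9 = 0
n=83: ⌊4116/442⌋−⌊4067/442⌋ = 9−9 = 0
  …
n=90: ⌊4459/442⌋−⌊4410/442⌋ = 10−9 = 1  ← one
n=91: ⌊4508/442⌋−⌊4459/442⌋ = 10−10 = 0
n=92: ⌊4557/442⌋−⌊4508/442⌋ = 10−10 = 0
  …
n=99: ⌊4900/442⌋−⌊4851/442⌋ = 11−10 = 1  ← one
positions of the first 11 ones: 9 18 27 36 45 54 63 72 81 90 99


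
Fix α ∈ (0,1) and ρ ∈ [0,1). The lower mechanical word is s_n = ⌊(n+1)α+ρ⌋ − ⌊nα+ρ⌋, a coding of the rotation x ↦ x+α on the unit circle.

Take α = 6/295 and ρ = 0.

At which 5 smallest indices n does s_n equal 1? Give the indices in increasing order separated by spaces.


n=0: ⌊6/295⌋−⌊0/295⌋ = 0−0 = 0
n=1: ⌊12/295⌋−⌊6/295⌋ = 0−0 = 0
  …
n=49: ⌊300/295⌋−⌊294/295⌋ = 1−0 = 1  ← one
n=50: ⌊306/295⌋−⌊300/295⌋ = 1−1 = 0
n=51: ⌊312/295⌋−⌊306/295⌋ = 1−1 = 0
  …
n=98: ⌊594/295⌋−⌊588/295⌋ = 2−1 = 1  ← one
n=99: ⌊600/295⌋−⌊594/295⌋ = 2−2 = 0
n=100: ⌊606/295⌋−⌊600/295⌋ = 2−2 = 0
  …
n=147: ⌊888/295⌋−⌊882/295⌋ = 3−2 = 1  ← one
n=148: ⌊894/295⌋−⌊888/295⌋ = 3−3 = 0
n=149: ⌊900/295⌋−⌊894/295⌋ = 3−3 = 0
  …
n=196: ⌊1182/295⌋−⌊1176/295⌋ = 4−3 = 1  ← one
n=197: ⌊1188/295⌋−⌊1182/295⌋ = 4−4 = 0
n=198: ⌊1194/295⌋−⌊1188/295⌋ = 4−4 = 0
  …
n=245: ⌊1476/295⌋−⌊1470/295⌋ = 5−4 = 1  ← one
positions of the first 5 ones: 49 98 147 196 245

49 98 147 196 245


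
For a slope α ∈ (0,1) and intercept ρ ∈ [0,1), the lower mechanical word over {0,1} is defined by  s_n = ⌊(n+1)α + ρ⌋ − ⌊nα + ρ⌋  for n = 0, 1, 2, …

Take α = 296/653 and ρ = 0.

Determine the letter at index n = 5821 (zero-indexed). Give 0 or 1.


(n+1)α + ρ = (5822·296) / 653 = 1723312/653
nα + ρ     = (5821·296) / 653 = 1723016/653
⌊1723312/653⌋ = 2639,  ⌊1723016/653⌋ = 2638
s_{5821} = 2639 − 2638 = 1

1


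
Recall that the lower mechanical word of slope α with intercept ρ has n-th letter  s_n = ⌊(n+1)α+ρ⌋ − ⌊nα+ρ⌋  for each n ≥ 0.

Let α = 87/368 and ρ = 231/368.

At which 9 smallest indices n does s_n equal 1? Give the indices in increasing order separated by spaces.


1 5 10 14 18 22 26 31 35

n=0: ⌊318/368⌋−⌊231/368⌋ = 0−0 = 0
n=1: ⌊405/368⌋−⌊318/368⌋ = 1−0 = 1  ← one
n=2: ⌊492/368⌋−⌊405/368⌋ = 1−1 = 0
n=3: ⌊579/368⌋−⌊492/368⌋ = 1−1 = 0
n=4: ⌊666/368⌋−⌊579/368⌋ = 1−1 = 0
n=5: ⌊753/368⌋−⌊666/368⌋ = 2−1 = 1  ← one
n=6: ⌊840/368⌋−⌊753/368⌋ = 2−2 = 0
n=7: ⌊927/368⌋−⌊840/368⌋ = 2−2 = 0
n=8: ⌊1014/368⌋−⌊927/368⌋ = 2−2 = 0
n=9: ⌊1101/368⌋−⌊1014/368⌋ = 2−2 = 0
n=10: ⌊1188/368⌋−⌊1101/368⌋ = 3−2 = 1  ← one
n=11: ⌊1275/368⌋−⌊1188/368⌋ = 3−3 = 0
n=12: ⌊1362/368⌋−⌊1275/368⌋ = 3−3 = 0
n=13: ⌊1449/368⌋−⌊1362/368⌋ = 3−3 = 0
n=14: ⌊1536/368⌋−⌊1449/368⌋ = 4−3 = 1  ← one
n=15: ⌊1623/368⌋−⌊1536/368⌋ = 4−4 = 0
n=16: ⌊1710/368⌋−⌊1623/368⌋ = 4−4 = 0
n=17: ⌊1797/368⌋−⌊1710/368⌋ = 4−4 = 0
n=18: ⌊1884/368⌋−⌊1797/368⌋ = 5−4 = 1  ← one
n=19: ⌊1971/368⌋−⌊1884/368⌋ = 5−5 = 0
n=20: ⌊2058/368⌋−⌊1971/368⌋ = 5−5 = 0
n=21: ⌊2145/368⌋−⌊2058/368⌋ = 5−5 = 0
n=22: ⌊2232/368⌋−⌊2145/368⌋ = 6−5 = 1  ← one
n=23: ⌊2319/368⌋−⌊2232/368⌋ = 6−6 = 0
n=24: ⌊2406/368⌋−⌊2319/368⌋ = 6−6 = 0
n=25: ⌊2493/368⌋−⌊2406/368⌋ = 6−6 = 0
n=26: ⌊2580/368⌋−⌊2493/368⌋ = 7−6 = 1  ← one
n=27: ⌊2667/368⌋−⌊2580/368⌋ = 7−7 = 0
n=28: ⌊2754/368⌋−⌊2667/368⌋ = 7−7 = 0
n=29: ⌊2841/368⌋−⌊2754/368⌋ = 7−7 = 0
n=30: ⌊2928/368⌋−⌊2841/368⌋ = 7−7 = 0
n=31: ⌊3015/368⌋−⌊2928/368⌋ = 8−7 = 1  ← one
n=32: ⌊3102/368⌋−⌊3015/368⌋ = 8−8 = 0
n=33: ⌊3189/368⌋−⌊3102/368⌋ = 8−8 = 0
n=34: ⌊3276/368⌋−⌊3189/368⌋ = 8−8 = 0
n=35: ⌊3363/368⌋−⌊3276/368⌋ = 9−8 = 1  ← one
positions of the first 9 ones: 1 5 10 14 18 22 26 31 35


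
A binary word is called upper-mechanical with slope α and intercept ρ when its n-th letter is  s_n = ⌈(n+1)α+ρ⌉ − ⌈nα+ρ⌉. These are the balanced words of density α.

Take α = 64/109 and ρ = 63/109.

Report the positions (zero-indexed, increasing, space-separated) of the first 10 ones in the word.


n=0: ⌈127/109⌉−⌈63/109⌉ = 2−1 = 1  ← one
n=1: ⌈191/109⌉−⌈127/109⌉ = 2−2 = 0
n=2: ⌈255/109⌉−⌈191/109⌉ = 3−2 = 1  ← one
n=3: ⌈319/109⌉−⌈255/109⌉ = 3−3 = 0
n=4: ⌈383/109⌉−⌈319/109⌉ = 4−3 = 1  ← one
n=5: ⌈447/109⌉−⌈383/109⌉ = 5−4 = 1  ← one
n=6: ⌈511/109⌉−⌈447/109⌉ = 5−5 = 0
n=7: ⌈575/109⌉−⌈511/109⌉ = 6−5 = 1  ← one
n=8: ⌈639/109⌉−⌈575/109⌉ = 6−6 = 0
n=9: ⌈703/109⌉−⌈639/109⌉ = 7−6 = 1  ← one
n=10: ⌈767/109⌉−⌈703/109⌉ = 8−7 = 1  ← one
n=11: ⌈831/109⌉−⌈767/109⌉ = 8−8 = 0
n=12: ⌈895/109⌉−⌈831/109⌉ = 9−8 = 1  ← one
n=13: ⌈959/109⌉−⌈895/109⌉ = 9−9 = 0
n=14: ⌈1023/109⌉−⌈959/109⌉ = 10−9 = 1  ← one
n=15: ⌈1087/109⌉−⌈1023/109⌉ = 10−10 = 0
n=16: ⌈1151/109⌉−⌈1087/109⌉ = 11−10 = 1  ← one
positions of the first 10 ones: 0 2 4 5 7 9 10 12 14 16

0 2 4 5 7 9 10 12 14 16


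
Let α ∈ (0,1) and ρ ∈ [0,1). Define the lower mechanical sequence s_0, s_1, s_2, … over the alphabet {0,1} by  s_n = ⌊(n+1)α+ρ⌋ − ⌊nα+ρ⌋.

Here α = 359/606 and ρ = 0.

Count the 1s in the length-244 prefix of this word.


144

#1s = Σ_{n=0}^{243} s_n = Σ_{n=0}^{243} (⌊(n+1)α+ρ⌋ − ⌊nα+ρ⌋)
the sum telescopes: every ⌊nα+ρ⌋ with 0 < n < 244 appears once with + and once with −, leaving ⌊244α+ρ⌋ − ⌊0·α+ρ⌋
244α + ρ = (244·359) / 606 = 87596/606
ρ = 0/606
⌊87596/606⌋ = 144,  ⌊0/606⌋ = 0
#1s = 144 − 0 = 144


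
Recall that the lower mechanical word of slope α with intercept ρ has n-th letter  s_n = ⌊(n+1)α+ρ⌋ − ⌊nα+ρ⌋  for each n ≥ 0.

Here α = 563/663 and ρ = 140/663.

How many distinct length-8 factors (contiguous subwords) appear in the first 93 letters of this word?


9

t_n = ⌊(n·563+140)/663⌋ for n = 0 … 93:
  n=0…9: ⌊140/663⌋=0 ⌊703/663⌋=1 ⌊1266/663⌋=1 ⌊1829/663⌋=2 ⌊2392/663⌋=3 ⌊2955/663⌋=4 ⌊3518/663⌋=5 ⌊4081/663⌋=6 ⌊4644/663⌋=7 ⌊5207/663⌋=7
  n=10…19: ⌊5770/663⌋=8 ⌊6333/663⌋=9 ⌊6896/663⌋=10 ⌊7459/663⌋=11 ⌊8022/663⌋=12 ⌊8585/663⌋=12 ⌊9148/663⌋=13 ⌊9711/663⌋=14 ⌊10274/663⌋=15 ⌊10837/663⌋=16
  n=20…29: ⌊11400/663⌋=17 ⌊11963/663⌋=18 ⌊12526/663⌋=18 ⌊13089/663⌋=19 ⌊13652/663⌋=20 ⌊14215/663⌋=21 ⌊14778/663⌋=22 ⌊15341/663⌋=23 ⌊15904/663⌋=23 ⌊16467/663⌋=24
  n=30…39: ⌊17030/663⌋=25 ⌊17593/663⌋=26 ⌊18156/663⌋=27 ⌊18719/663⌋=28 ⌊19282/663⌋=29 ⌊19845/663⌋=29 ⌊20408/663⌋=30 ⌊20971/663⌋=31 ⌊21534/663⌋=32 ⌊22097/663⌋=33
  n=40…49: ⌊22660/663⌋=34 ⌊23223/663⌋=35 ⌊23786/663⌋=35 ⌊24349/663⌋=36 ⌊24912/663⌋=37 ⌊25475/663⌋=38 ⌊26038/663⌋=39 ⌊26601/663⌋=40 ⌊27164/663⌋=40 ⌊27727/663⌋=41
  n=50…59: ⌊28290/663⌋=42 ⌊28853/663⌋=43 ⌊29416/663⌋=44 ⌊29979/663⌋=45 ⌊30542/663⌋=46 ⌊31105/663⌋=46 ⌊31668/663⌋=47 ⌊32231/663⌋=48 ⌊32794/663⌋=49 ⌊33357/663⌋=50
  n=60…69: ⌊33920/663⌋=51 ⌊34483/663⌋=52 ⌊35046/663⌋=52 ⌊35609/663⌋=53 ⌊36172/663⌋=54 ⌊36735/663⌋=55 ⌊37298/663⌋=56 ⌊37861/663⌋=57 ⌊38424/663⌋=57 ⌊38987/663⌋=58
  n=70…79: ⌊39550/663⌋=59 ⌊40113/663⌋=60 ⌊40676/663⌋=61 ⌊41239/663⌋=62 ⌊41802/663⌋=63 ⌊42365/663⌋=63 ⌊42928/663⌋=64 ⌊43491/663⌋=65 ⌊44054/663⌋=66 ⌊44617/663⌋=67
  n=80…89: ⌊45180/663⌋=68 ⌊45743/663⌋=68 ⌊46306/663⌋=69 ⌊46869/663⌋=70 ⌊47432/663⌋=71 ⌊47995/663⌋=72 ⌊48558/663⌋=73 ⌊49121/663⌋=74 ⌊49684/663⌋=74 ⌊50247/663⌋=75
  n=90…93: ⌊50810/663⌋=76 ⌊51373/663⌋=77 ⌊51936/663⌋=78 ⌊52499/663⌋=79
s_n = t_(n+1) − t_n for n = 0 … 92 gives
prefix = 101111110111110111111011111011111101111110111110111111011111101111101111110111110111111011111
slide a length-8 window over [0..7] … [85..92] (86 windows); first occurrence of each distinct factor:
  [  0..  7] 10111111
  [  1..  8] 01111110
  [  2..  9] 11111101
  [  3.. 10] 11111011
  [  4.. 11] 11110111
  [  5.. 12] 11101111
  [  6.. 13] 11011111
  [  7.. 14] 10111110
  [  8.. 15] 01111101
  (the other 77 windows repeat one of these)
distinct factors: {01111101, 01111110, 10111110, 10111111, 11011111, 11101111, 11110111, 11111011, 11111101}
count = 9  (Sturmian bound for length 8 is 9)


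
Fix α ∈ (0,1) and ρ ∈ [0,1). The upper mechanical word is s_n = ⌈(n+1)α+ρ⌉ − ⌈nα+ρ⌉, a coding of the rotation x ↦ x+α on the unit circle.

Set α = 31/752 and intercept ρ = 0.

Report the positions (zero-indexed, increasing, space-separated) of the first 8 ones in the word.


n=0: ⌈31/752⌉−⌈0/752⌉ = 1−0 = 1  ← one
n=1: ⌈62/752⌉−⌈31/752⌉ = 1−1 = 0
n=2: ⌈93/752⌉−⌈62/752⌉ = 1−1 = 0
  …
n=24: ⌈775/752⌉−⌈744/752⌉ = 2−1 = 1  ← one
n=25: ⌈806/752⌉−⌈775/752⌉ = 2−2 = 0
n=26: ⌈837/752⌉−⌈806/752⌉ = 2−2 = 0
  …
n=48: ⌈1519/752⌉−⌈1488/752⌉ = 3−2 = 1  ← one
n=49: ⌈1550/752⌉−⌈1519/752⌉ = 3−3 = 0
n=50: ⌈1581/752⌉−⌈1550/752⌉ = 3−3 = 0
  …
n=72: ⌈2263/752⌉−⌈2232/752⌉ = 4−3 = 1  ← one
n=73: ⌈2294/752⌉−⌈2263/752⌉ = 4−4 = 0
n=74: ⌈2325/752⌉−⌈2294/752⌉ = 4−4 = 0
  …
n=97: ⌈3038/752⌉−⌈3007/752⌉ = 5−4 = 1  ← one
n=98: ⌈3069/752⌉−⌈3038/752⌉ = 5−5 = 0
n=99: ⌈3100/752⌉−⌈3069/752⌉ = 5−5 = 0
  …
n=121: ⌈3782/752⌉−⌈3751/752⌉ = 6−5 = 1  ← one
n=122: ⌈3813/752⌉−⌈3782/752⌉ = 6−6 = 0
n=123: ⌈3844/752⌉−⌈3813/752⌉ = 6−6 = 0
  …
n=145: ⌈4526/752⌉−⌈4495/752⌉ = 7−6 = 1  ← one
n=146: ⌈4557/752⌉−⌈4526/752⌉ = 7−7 = 0
n=147: ⌈4588/752⌉−⌈4557/752⌉ = 7−7 = 0
  …
n=169: ⌈5270/752⌉−⌈5239/752⌉ = 8−7 = 1  ← one
positions of the first 8 ones: 0 24 48 72 97 121 145 169

0 24 48 72 97 121 145 169


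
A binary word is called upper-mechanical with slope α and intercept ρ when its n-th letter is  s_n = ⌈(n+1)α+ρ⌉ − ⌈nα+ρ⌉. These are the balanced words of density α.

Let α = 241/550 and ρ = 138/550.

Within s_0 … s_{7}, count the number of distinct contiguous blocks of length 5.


t_n = ⌈(n·241+138)/550⌉ for n = 0 … 8:
  n=0…8: ⌈138/550⌉=1 ⌈379/550⌉=1 ⌈620/550⌉=2 ⌈861/550⌉=2 ⌈1102/550⌉=3 ⌈1343/550⌉=3 ⌈1584/550⌉=3 ⌈1825/550⌉=4 ⌈2066/550⌉=4
s_n = t_(n+1) − t_n for n = 0 … 7 gives
prefix = 01010010
slide a length-5 window over [0..4] … [3..7] (4 windows); first occurrence of each distinct factor:
  [  0..  4] 01010
  [  1..  5] 10100
  [  2..  6] 01001
  [  3..  7] 10010
distinct factors: {01001, 01010, 10010, 10100}
count = 4  (Sturmian bound for length 5 is 6)

4


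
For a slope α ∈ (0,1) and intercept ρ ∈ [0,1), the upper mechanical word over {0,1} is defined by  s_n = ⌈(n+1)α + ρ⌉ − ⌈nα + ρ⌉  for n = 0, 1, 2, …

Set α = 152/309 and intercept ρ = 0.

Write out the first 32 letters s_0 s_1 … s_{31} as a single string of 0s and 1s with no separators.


n=0: ⌈(1·152)/309⌉ − ⌈(0·152)/309⌉ = ⌈152/309⌉ − ⌈0/309⌉ = 1 − 0 = 1
n=1: ⌈(2·152)/309⌉ − ⌈(1·152)/309⌉ = ⌈304/309⌉ − ⌈152/309⌉ = 1 − 1 = 0
n=2: ⌈(3·152)/309⌉ − ⌈(2·152)/309⌉ = ⌈456/309⌉ − ⌈304/309⌉ = 2 − 1 = 1
n=3: ⌈(4·152)/309⌉ − ⌈(3·152)/309⌉ = ⌈608/309⌉ − ⌈456/309⌉ = 2 − 2 = 0
n=4: ⌈(5·152)/309⌉ − ⌈(4·152)/309⌉ = ⌈760/309⌉ − ⌈608/309⌉ = 3 − 2 = 1
n=5: ⌈(6·152)/309⌉ − ⌈(5·152)/309⌉ = ⌈912/309⌉ − ⌈760/309⌉ = 3 − 3 = 0
n=6: ⌈(7·152)/309⌉ − ⌈(6·152)/309⌉ = ⌈1064/309⌉ − ⌈912/309⌉ = 4 − 3 = 1
n=7: ⌈(8·152)/309⌉ − ⌈(7·152)/309⌉ = ⌈1216/309⌉ − ⌈1064/309⌉ = 4 − 4 = 0
n=8: ⌈(9·152)/309⌉ − ⌈(8·152)/309⌉ = ⌈1368/309⌉ − ⌈1216/309⌉ = 5 − 4 = 1
n=9: ⌈(10·152)/309⌉ − ⌈(9·152)/309⌉ = ⌈1520/309⌉ − ⌈1368/309⌉ = 5 − 5 = 0
n=10: ⌈(11·152)/309⌉ − ⌈(10·152)/309⌉ = ⌈1672/309⌉ − ⌈1520/309⌉ = 6 − 5 = 1
n=11: ⌈(12·152)/309⌉ − ⌈(11·152)/309⌉ = ⌈1824/309⌉ − ⌈1672/309⌉ = 6 − 6 = 0
n=12: ⌈(13·152)/309⌉ − ⌈(12·152)/309⌉ = ⌈1976/309⌉ − ⌈1824/309⌉ = 7 − 6 = 1
n=13: ⌈(14·152)/309⌉ − ⌈(13·152)/309⌉ = ⌈2128/309⌉ − ⌈1976/309⌉ = 7 − 7 = 0
n=14: ⌈(15·152)/309⌉ − ⌈(14·152)/309⌉ = ⌈2280/309⌉ − ⌈2128/309⌉ = 8 − 7 = 1
n=15: ⌈(16·152)/309⌉ − ⌈(15·152)/309⌉ = ⌈2432/309⌉ − ⌈2280/309⌉ = 8 − 8 = 0
n=16: ⌈(17·152)/309⌉ − ⌈(16·152)/309⌉ = ⌈2584/309⌉ − ⌈2432/309⌉ = 9 − 8 = 1
n=17: ⌈(18·152)/309⌉ − ⌈(17·152)/309⌉ = ⌈2736/309⌉ − ⌈2584/309⌉ = 9 − 9 = 0
n=18: ⌈(19·152)/309⌉ − ⌈(18·152)/309⌉ = ⌈2888/309⌉ − ⌈2736/309⌉ = 10 − 9 = 1
n=19: ⌈(20·152)/309⌉ − ⌈(19·152)/309⌉ = ⌈3040/309⌉ − ⌈2888/309⌉ = 10 − 10 = 0
n=20: ⌈(21·152)/309⌉ − ⌈(20·152)/309⌉ = ⌈3192/309⌉ − ⌈3040/309⌉ = 11 − 10 = 1
n=21: ⌈(22·152)/309⌉ − ⌈(21·152)/309⌉ = ⌈3344/309⌉ − ⌈3192/309⌉ = 11 − 11 = 0
n=22: ⌈(23·152)/309⌉ − ⌈(22·152)/309⌉ = ⌈3496/309⌉ − ⌈3344/309⌉ = 12 − 11 = 1
n=23: ⌈(24·152)/309⌉ − ⌈(23·152)/309⌉ = ⌈3648/309⌉ − ⌈3496/309⌉ = 12 − 12 = 0
n=24: ⌈(25·152)/309⌉ − ⌈(24·152)/309⌉ = ⌈3800/309⌉ − ⌈3648/309⌉ = 13 − 12 = 1
n=25: ⌈(26·152)/309⌉ − ⌈(25·152)/309⌉ = ⌈3952/309⌉ − ⌈3800/309⌉ = 13 − 13 = 0
n=26: ⌈(27·152)/309⌉ − ⌈(26·152)/309⌉ = ⌈4104/309⌉ − ⌈3952/309⌉ = 14 − 13 = 1
n=27: ⌈(28·152)/309⌉ − ⌈(27·152)/309⌉ = ⌈4256/309⌉ − ⌈4104/309⌉ = 14 − 14 = 0
n=28: ⌈(29·152)/309⌉ − ⌈(28·152)/309⌉ = ⌈4408/309⌉ − ⌈4256/309⌉ = 15 − 14 = 1
n=29: ⌈(30·152)/309⌉ − ⌈(29·152)/309⌉ = ⌈4560/309⌉ − ⌈4408/309⌉ = 15 − 15 = 0
n=30: ⌈(31·152)/309⌉ − ⌈(30·152)/309⌉ = ⌈4712/309⌉ − ⌈4560/309⌉ = 16 − 15 = 1
n=31: ⌈(32·152)/309⌉ − ⌈(31·152)/309⌉ = ⌈4864/309⌉ − ⌈4712/309⌉ = 16 − 16 = 0

10101010101010101010101010101010


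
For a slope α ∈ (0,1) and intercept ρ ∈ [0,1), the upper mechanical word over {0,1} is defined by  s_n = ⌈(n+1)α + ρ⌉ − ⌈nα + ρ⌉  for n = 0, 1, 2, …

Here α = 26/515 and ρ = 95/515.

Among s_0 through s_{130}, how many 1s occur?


6

#1s = Σ_{n=0}^{130} s_n = Σ_{n=0}^{130} (⌈(n+1)α+ρ⌉ − ⌈nα+ρ⌉)
the sum telescopes: every ⌈nα+ρ⌉ with 0 < n < 131 appears once with + and once with −, leaving ⌈131α+ρ⌉ − ⌈0·α+ρ⌉
131α + ρ = (131·26 + 95) / 515 = 3501/515
ρ = 95/515
⌈3501/515⌉ = 7,  ⌈95/515⌉ = 1
#1s = 7 − 1 = 6


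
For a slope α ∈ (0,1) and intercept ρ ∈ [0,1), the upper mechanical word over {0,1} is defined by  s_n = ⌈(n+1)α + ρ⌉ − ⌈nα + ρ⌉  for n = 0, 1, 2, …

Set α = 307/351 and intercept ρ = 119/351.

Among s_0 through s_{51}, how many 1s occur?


45

#1s = Σ_{n=0}^{51} s_n = Σ_{n=0}^{51} (⌈(n+1)α+ρ⌉ − ⌈nα+ρ⌉)
the sum telescopes: every ⌈nα+ρ⌉ with 0 < n < 52 appears once with + and once with −, leaving ⌈52α+ρ⌉ − ⌈0·α+ρ⌉
52α + ρ = (52·307 + 119) / 351 = 16083/351
ρ = 119/351
⌈16083/351⌉ = 46,  ⌈119/351⌉ = 1
#1s = 46 − 1 = 45


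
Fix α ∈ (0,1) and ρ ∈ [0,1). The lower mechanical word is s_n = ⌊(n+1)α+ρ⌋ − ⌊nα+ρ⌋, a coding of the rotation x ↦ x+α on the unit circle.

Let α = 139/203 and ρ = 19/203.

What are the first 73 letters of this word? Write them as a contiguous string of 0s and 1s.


0110110110110111011011011011011101101101101101101110110110110110110111011

n=0: ⌊(1·139+19)/203⌋ − ⌊(0·139+19)/203⌋ = ⌊158/203⌋ − ⌊19/203⌋ = 0 − 0 = 0
n=1: ⌊(2·139+19)/203⌋ − ⌊(1·139+19)/203⌋ = ⌊297/203⌋ − ⌊158/203⌋ = 1 − 0 = 1
n=2: ⌊(3·139+19)/203⌋ − ⌊(2·139+19)/203⌋ = ⌊436/203⌋ − ⌊297/203⌋ = 2 − 1 = 1
n=3: ⌊(4·139+19)/203⌋ − ⌊(3·139+19)/203⌋ = ⌊575/203⌋ − ⌊436/203⌋ = 2 − 2 = 0
n=4: ⌊(5·139+19)/203⌋ − ⌊(4·139+19)/203⌋ = ⌊714/203⌋ − ⌊575/203⌋ = 3 − 2 = 1
n=5: ⌊(6·139+19)/203⌋ − ⌊(5·139+19)/203⌋ = ⌊853/203⌋ − ⌊714/203⌋ = 4 − 3 = 1
n=6: ⌊(7·139+19)/203⌋ − ⌊(6·139+19)/203⌋ = ⌊992/203⌋ − ⌊853/203⌋ = 4 − 4 = 0
n=7: ⌊(8·139+19)/203⌋ − ⌊(7·139+19)/203⌋ = ⌊1131/203⌋ − ⌊992/203⌋ = 5 − 4 = 1
n=8: ⌊(9·139+19)/203⌋ − ⌊(8·139+19)/203⌋ = ⌊1270/203⌋ − ⌊1131/203⌋ = 6 − 5 = 1
n=9: ⌊(10·139+19)/203⌋ − ⌊(9·139+19)/203⌋ = ⌊1409/203⌋ − ⌊1270/203⌋ = 6 − 6 = 0
n=10: ⌊(11·139+19)/203⌋ − ⌊(10·139+19)/203⌋ = ⌊1548/203⌋ − ⌊1409/203⌋ = 7 − 6 = 1
n=11: ⌊(12·139+19)/203⌋ − ⌊(11·139+19)/203⌋ = ⌊1687/203⌋ − ⌊1548/203⌋ = 8 − 7 = 1
n=12: ⌊(13·139+19)/203⌋ − ⌊(12·139+19)/203⌋ = ⌊1826/203⌋ − ⌊1687/203⌋ = 8 − 8 = 0
n=13: ⌊(14·139+19)/203⌋ − ⌊(13·139+19)/203⌋ = ⌊1965/203⌋ − ⌊1826/203⌋ = 9 − 8 = 1
n=14: ⌊(15·139+19)/203⌋ − ⌊(14·139+19)/203⌋ = ⌊2104/203⌋ − ⌊1965/203⌋ = 10 − 9 = 1
n=15: ⌊(16·139+19)/203⌋ − ⌊(15·139+19)/203⌋ = ⌊2243/203⌋ − ⌊2104/203⌋ = 11 − 10 = 1
n=16: ⌊(17·139+19)/203⌋ − ⌊(16·139+19)/203⌋ = ⌊2382/203⌋ − ⌊2243/203⌋ = 11 − 11 = 0
n=17: ⌊(18·139+19)/203⌋ − ⌊(17·139+19)/203⌋ = ⌊2521/203⌋ − ⌊2382/203⌋ = 12 − 11 = 1
n=18: ⌊(19·139+19)/203⌋ − ⌊(18·139+19)/203⌋ = ⌊2660/203⌋ − ⌊2521/203⌋ = 13 − 12 = 1
n=19: ⌊(20·139+19)/203⌋ − ⌊(19·139+19)/203⌋ = ⌊2799/203⌋ − ⌊2660/203⌋ = 13 − 13 = 0
n=20: ⌊(21·139+19)/203⌋ − ⌊(20·139+19)/203⌋ = ⌊2938/203⌋ − ⌊2799/203⌋ = 14 − 13 = 1
n=21: ⌊(22·139+19)/203⌋ − ⌊(21·139+19)/203⌋ = ⌊3077/203⌋ − ⌊2938/203⌋ = 15 − 14 = 1
n=22: ⌊(23·139+19)/203⌋ − ⌊(22·139+19)/203⌋ = ⌊3216/203⌋ − ⌊3077/203⌋ = 15 − 15 = 0
n=23: ⌊(24·139+19)/203⌋ − ⌊(23·139+19)/203⌋ = ⌊3355/203⌋ − ⌊3216/203⌋ = 16 − 15 = 1
n=24: ⌊(25·139+19)/203⌋ − ⌊(24·139+19)/203⌋ = ⌊3494/203⌋ − ⌊3355/203⌋ = 17 − 16 = 1
n=25: ⌊(26·139+19)/203⌋ − ⌊(25·139+19)/203⌋ = ⌊3633/203⌋ − ⌊3494/203⌋ = 17 − 17 = 0
n=26: ⌊(27·139+19)/203⌋ − ⌊(26·139+19)/203⌋ = ⌊3772/203⌋ − ⌊3633/203⌋ = 18 − 17 = 1
n=27: ⌊(28·139+19)/203⌋ − ⌊(27·139+19)/203⌋ = ⌊3911/203⌋ − ⌊3772/203⌋ = 19 − 18 = 1
n=28: ⌊(29·139+19)/203⌋ − ⌊(28·139+19)/203⌋ = ⌊4050/203⌋ − ⌊3911/203⌋ = 19 − 19 = 0
n=29: ⌊(30·139+19)/203⌋ − ⌊(29·139+19)/203⌋ = ⌊4189/203⌋ − ⌊4050/203⌋ = 20 − 19 = 1
n=30: ⌊(31·139+19)/203⌋ − ⌊(30·139+19)/203⌋ = ⌊4328/203⌋ − ⌊4189/203⌋ = 21 − 20 = 1
n=31: ⌊(32·139+19)/203⌋ − ⌊(31·139+19)/203⌋ = ⌊4467/203⌋ − ⌊4328/203⌋ = 22 − 21 = 1
n=32: ⌊(33·139+19)/203⌋ − ⌊(32·139+19)/203⌋ = ⌊4606/203⌋ − ⌊4467/203⌋ = 22 − 22 = 0
n=33: ⌊(34·139+19)/203⌋ − ⌊(33·139+19)/203⌋ = ⌊4745/203⌋ − ⌊4606/203⌋ = 23 − 22 = 1
n=34: ⌊(35·139+19)/203⌋ − ⌊(34·139+19)/203⌋ = ⌊4884/203⌋ − ⌊4745/203⌋ = 24 − 23 = 1
n=35: ⌊(36·139+19)/203⌋ − ⌊(35·139+19)/203⌋ = ⌊5023/203⌋ − ⌊4884/203⌋ = 24 − 24 = 0
n=36: ⌊(37·139+19)/203⌋ − ⌊(36·139+19)/203⌋ = ⌊5162/203⌋ − ⌊5023/203⌋ = 25 − 24 = 1
n=37: ⌊(38·139+19)/203⌋ − ⌊(37·139+19)/203⌋ = ⌊5301/203⌋ − ⌊5162/203⌋ = 26 − 25 = 1
n=38: ⌊(39·139+19)/203⌋ − ⌊(38·139+19)/203⌋ = ⌊5440/203⌋ − ⌊5301/203⌋ = 26 − 26 = 0
n=39: ⌊(40·139+19)/203⌋ − ⌊(39·139+19)/203⌋ = ⌊5579/203⌋ − ⌊5440/203⌋ = 27 − 26 = 1
n=40: ⌊(41·139+19)/203⌋ − ⌊(40·139+19)/203⌋ = ⌊5718/203⌋ − ⌊5579/203⌋ = 28 − 27 = 1
n=41: ⌊(42·139+19)/203⌋ − ⌊(41·139+19)/203⌋ = ⌊5857/203⌋ − ⌊5718/203⌋ = 28 − 28 = 0
n=42: ⌊(43·139+19)/203⌋ − ⌊(42·139+19)/203⌋ = ⌊5996/203⌋ − ⌊5857/203⌋ = 29 − 28 = 1
n=43: ⌊(44·139+19)/203⌋ − ⌊(43·139+19)/203⌋ = ⌊6135/203⌋ − ⌊5996/203⌋ = 30 − 29 = 1
n=44: ⌊(45·139+19)/203⌋ − ⌊(44·139+19)/203⌋ = ⌊6274/203⌋ − ⌊6135/203⌋ = 30 − 30 = 0
n=45: ⌊(46·139+19)/203⌋ − ⌊(45·139+19)/203⌋ = ⌊6413/203⌋ − ⌊6274/203⌋ = 31 − 30 = 1
n=46: ⌊(47·139+19)/203⌋ − ⌊(46·139+19)/203⌋ = ⌊6552/203⌋ − ⌊6413/203⌋ = 32 − 31 = 1
n=47: ⌊(48·139+19)/203⌋ − ⌊(47·139+19)/203⌋ = ⌊6691/203⌋ − ⌊6552/203⌋ = 32 − 32 = 0
n=48: ⌊(49·139+19)/203⌋ − ⌊(48·139+19)/203⌋ = ⌊6830/203⌋ − ⌊6691/203⌋ = 33 − 32 = 1
n=49: ⌊(50·139+19)/203⌋ − ⌊(49·139+19)/203⌋ = ⌊6969/203⌋ − ⌊6830/203⌋ = 34 − 33 = 1
n=50: ⌊(51·139+19)/203⌋ − ⌊(50·139+19)/203⌋ = ⌊7108/203⌋ − ⌊6969/203⌋ = 35 − 34 = 1
n=51: ⌊(52·139+19)/203⌋ − ⌊(51·139+19)/203⌋ = ⌊7247/203⌋ − ⌊7108/203⌋ = 35 − 35 = 0
n=52: ⌊(53·139+19)/203⌋ − ⌊(52·139+19)/203⌋ = ⌊7386/203⌋ − ⌊7247/203⌋ = 36 − 35 = 1
n=53: ⌊(54·139+19)/203⌋ − ⌊(53·139+19)/203⌋ = ⌊7525/203⌋ − ⌊7386/203⌋ = 37 − 36 = 1
n=54: ⌊(55·139+19)/203⌋ − ⌊(54·139+19)/203⌋ = ⌊7664/203⌋ − ⌊7525/203⌋ = 37 − 37 = 0
n=55: ⌊(56·139+19)/203⌋ − ⌊(55·139+19)/203⌋ = ⌊7803/203⌋ − ⌊7664/203⌋ = 38 − 37 = 1
n=56: ⌊(57·139+19)/203⌋ − ⌊(56·139+19)/203⌋ = ⌊7942/203⌋ − ⌊7803/203⌋ = 39 − 38 = 1
n=57: ⌊(58·139+19)/203⌋ − ⌊(57·139+19)/203⌋ = ⌊8081/203⌋ − ⌊7942/203⌋ = 39 − 39 = 0
n=58: ⌊(59·139+19)/203⌋ − ⌊(58·139+19)/203⌋ = ⌊8220/203⌋ − ⌊8081/203⌋ = 40 − 39 = 1
n=59: ⌊(60·139+19)/203⌋ − ⌊(59·139+19)/203⌋ = ⌊8359/203⌋ − ⌊8220/203⌋ = 41 − 40 = 1
n=60: ⌊(61·139+19)/203⌋ − ⌊(60·139+19)/203⌋ = ⌊8498/203⌋ − ⌊8359/203⌋ = 41 − 41 = 0
n=61: ⌊(62·139+19)/203⌋ − ⌊(61·139+19)/203⌋ = ⌊8637/203⌋ − ⌊8498/203⌋ = 42 − 41 = 1
n=62: ⌊(63·139+19)/203⌋ − ⌊(62·139+19)/203⌋ = ⌊8776/203⌋ − ⌊8637/203⌋ = 43 − 42 = 1
n=63: ⌊(64·139+19)/203⌋ − ⌊(63·139+19)/203⌋ = ⌊8915/203⌋ − ⌊8776/203⌋ = 43 − 43 = 0
n=64: ⌊(65·139+19)/203⌋ − ⌊(64·139+19)/203⌋ = ⌊9054/203⌋ − ⌊8915/203⌋ = 44 − 43 = 1
n=65: ⌊(66·139+19)/203⌋ − ⌊(65·139+19)/203⌋ = ⌊9193/203⌋ − ⌊9054/203⌋ = 45 − 44 = 1
n=66: ⌊(67·139+19)/203⌋ − ⌊(66·139+19)/203⌋ = ⌊9332/203⌋ − ⌊9193/203⌋ = 45 − 45 = 0
n=67: ⌊(68·139+19)/203⌋ − ⌊(67·139+19)/203⌋ = ⌊9471/203⌋ − ⌊9332/203⌋ = 46 − 45 = 1
n=68: ⌊(69·139+19)/203⌋ − ⌊(68·139+19)/203⌋ = ⌊9610/203⌋ − ⌊9471/203⌋ = 47 − 46 = 1
n=69: ⌊(70·139+19)/203⌋ − ⌊(69·139+19)/203⌋ = ⌊9749/203⌋ − ⌊9610/203⌋ = 48 − 47 = 1
n=70: ⌊(71·139+19)/203⌋ − ⌊(70·139+19)/203⌋ = ⌊9888/203⌋ − ⌊9749/203⌋ = 48 − 48 = 0
n=71: ⌊(72·139+19)/203⌋ − ⌊(71·139+19)/203⌋ = ⌊10027/203⌋ − ⌊9888/203⌋ = 49 − 48 = 1
n=72: ⌊(73·139+19)/203⌋ − ⌊(72·139+19)/203⌋ = ⌊10166/203⌋ − ⌊10027/203⌋ = 50 − 49 = 1
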